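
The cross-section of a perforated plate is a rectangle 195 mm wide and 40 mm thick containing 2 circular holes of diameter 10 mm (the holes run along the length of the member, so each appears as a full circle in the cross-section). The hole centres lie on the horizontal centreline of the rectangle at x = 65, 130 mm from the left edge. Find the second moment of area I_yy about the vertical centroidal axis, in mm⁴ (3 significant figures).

I_yy ≈ 2.45 × 10⁷ mm⁴

Split into non-overlapping primitives; take the origin at the lower-left of the bounding box.
Plate: 195 × 40, A = 7 800 mm², x = 97.5 mm, Ī = 24 716 250 mm⁴.
Hole 1 (subtracted): ⌀10, A = 78.54 mm², x = 65 mm, Ī = 490.87 mm⁴.
Hole 2 (subtracted): ⌀10, A = 78.54 mm², x = 130 mm, Ī = 490.87 mm⁴.
By symmetry the centroid is at mid-width, x̄ = 97.5 mm.
Transfer each piece to the vertical centroidal axis using Ī + A·d² with d = x − 97.5:
  plate: d = 0 mm → contributes +24 716 250 mm⁴
  hole 1: d = -32.5 mm → contributes −83 449 mm⁴
  hole 2: d = 32.5 mm → contributes −83 449 mm⁴
Total I = 24 549 353 mm⁴.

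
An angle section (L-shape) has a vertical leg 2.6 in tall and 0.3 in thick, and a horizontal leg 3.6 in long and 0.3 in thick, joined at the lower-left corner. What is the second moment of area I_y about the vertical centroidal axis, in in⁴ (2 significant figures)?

I_y ≈ 2.3 in⁴

Decompose the section into non-overlapping parts with the origin at the bottom-left of its bounding rectangle.
Vertical leg: 0.3 × 2.6, A = 0.78 in², x = 0.15 in, Ī = 0.00585 in⁴.
Horizontal leg (remainder): 3.3 × 0.3, A = 0.99 in², x = 1.95 in, Ī = 0.8984 in⁴.
Centroid: x̄ = ΣA·x / ΣA = 1.157 in.
Transfer each piece to the vertical centroidal axis using Ī + A·d² with d = x − 1.157:
  vertical leg: d = -1.007 in → contributes +0.7965 in⁴
  horizontal leg (remainder): d = 0.7932 in → contributes +1.521 in⁴
Total I = 2.318 in⁴.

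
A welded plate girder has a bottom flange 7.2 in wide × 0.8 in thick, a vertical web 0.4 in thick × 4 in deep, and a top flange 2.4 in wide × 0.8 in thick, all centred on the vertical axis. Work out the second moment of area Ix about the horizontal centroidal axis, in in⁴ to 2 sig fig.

Break the section into simple shapes (no overlaps), measuring from the bottom-left corner of the bounding box.
Bottom plate: 7.2 × 0.8, A = 5.76 in², y = 0.4 in, Ī = 0.3072 in⁴.
Web plate: 0.4 × 4, A = 1.6 in², y = 2.8 in, Ī = 2.133 in⁴.
Top plate: 2.4 × 0.8, A = 1.92 in², y = 5.2 in, Ī = 0.1024 in⁴.
Centroid: ȳ = ΣA·y / ΣA = 1.807 in.
Transfer each piece to the horizontal centroidal axis using Ī + A·d² with d = y − 1.807:
  bottom plate: d = -1.407 in → contributes +11.71 in⁴
  web plate: d = 0.9931 in → contributes +3.711 in⁴
  top plate: d = 3.393 in → contributes +22.21 in⁴
Total I = 37.63 in⁴.

Ix ≈ 38 in⁴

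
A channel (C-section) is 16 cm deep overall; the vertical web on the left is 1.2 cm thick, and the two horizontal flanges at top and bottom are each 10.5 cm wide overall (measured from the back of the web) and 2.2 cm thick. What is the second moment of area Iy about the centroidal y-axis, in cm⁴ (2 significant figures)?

Decompose the section into non-overlapping parts with the origin at the bottom-left of its bounding rectangle.
Web: 1.2 × 16, A = 19.2 cm², x = 0.6 cm, Ī = 2.304 cm⁴.
Top flange (beyond web): 9.3 × 2.2, A = 20.46 cm², x = 5.85 cm, Ī = 147.5 cm⁴.
Bottom flange (beyond web): 9.3 × 2.2, A = 20.46 cm², x = 5.85 cm, Ī = 147.5 cm⁴.
Centroid: x̄ = ΣA·x / ΣA = 4.173 cm.
Transfer each piece to the centroidal y-axis using Ī + A·d² with d = x − 4.173:
  web: d = -3.573 cm → contributes +247.5 cm⁴
  top flange (beyond web): d = 1.677 cm → contributes +205 cm⁴
  bottom flange (beyond web): d = 1.677 cm → contributes +205 cm⁴
Total I = 657.4 cm⁴.

Iy ≈ 660 cm⁴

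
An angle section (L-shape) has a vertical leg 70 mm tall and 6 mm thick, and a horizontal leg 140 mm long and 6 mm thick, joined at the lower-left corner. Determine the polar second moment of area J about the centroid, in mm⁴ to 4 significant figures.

Split into non-overlapping primitives; take the origin at the lower-left of the bounding box.
Vertical leg: 6 × 70, A = 420 mm², y = 35 mm, Ī = 171 500 mm⁴.
Horizontal leg (remainder): 134 × 6, A = 804 mm², y = 3 mm, Ī = 2 412 mm⁴.
Centroid: ȳ = ΣA·y / ΣA = 13.9804 mm.
Transfer each piece to the centroidal x-axis using Ī + A·d² with d = y − 13.9804:
  vertical leg: d = 21.0196 mm → contributes +357 066 mm⁴
  horizontal leg (remainder): d = -10.9804 mm → contributes +99349.5 mm⁴
Total I = 456 416 mm⁴.
For the y-axis: x̄ = 48.9804 mm.
Repeating about the centroidal y-axis gives I_y = 2 556 136 mm⁴.
Polar second moment: J = I_x + I_y = 3 012 551 mm⁴.

J ≈ 3.013 × 10⁶ mm⁴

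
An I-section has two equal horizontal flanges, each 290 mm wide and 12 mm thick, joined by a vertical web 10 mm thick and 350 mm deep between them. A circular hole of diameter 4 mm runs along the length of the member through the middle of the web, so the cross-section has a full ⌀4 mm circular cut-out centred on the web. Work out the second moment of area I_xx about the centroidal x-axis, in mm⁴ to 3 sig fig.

Split into non-overlapping primitives; take the origin at the lower-left of the bounding box.
Bottom flange: 290 × 12, A = 3 480 mm², y = 6 mm, Ī = 41 760 mm⁴.
Web: 10 × 350, A = 3 500 mm², y = 187 mm, Ī = 35 729 167 mm⁴.
Top flange: 290 × 12, A = 3 480 mm², y = 368 mm, Ī = 41 760 mm⁴.
Hole (subtracted): ⌀4, A = 12.566 mm², y = 187 mm, Ī = 12.566 mm⁴.
By symmetry the centroid is at mid-height, ȳ = 187 mm.
Transfer each piece to the centroidal x-axis using Ī + A·d² with d = y − 187:
  bottom flange: d = -181 mm → contributes +114 050 040 mm⁴
  web: d = 0 mm → contributes +35 729 167 mm⁴
  top flange: d = 181 mm → contributes +114 050 040 mm⁴
  hole: d = 0 mm → contributes −12.566 mm⁴
Total I = 263 829 234 mm⁴.

I_xx ≈ 2.64 × 10⁸ mm⁴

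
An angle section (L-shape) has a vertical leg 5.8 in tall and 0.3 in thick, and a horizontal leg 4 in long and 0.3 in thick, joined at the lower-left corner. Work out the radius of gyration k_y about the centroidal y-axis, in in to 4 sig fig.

Split into non-overlapping primitives; take the origin at the lower-left of the bounding box.
Vertical leg: 0.3 × 5.8, A = 1.74 in², x = 0.15 in, Ī = 0.01305 in⁴.
Horizontal leg (remainder): 3.7 × 0.3, A = 1.11 in², x = 2.15 in, Ī = 1.26633 in⁴.
Centroid: x̄ = ΣA·x / ΣA = 0.928947 in.
Transfer each piece to the centroidal y-axis using Ī + A·d² with d = x − 0.928947:
  vertical leg: d = -0.778947 in → contributes +1.06881 in⁴
  horizontal leg (remainder): d = 1.22105 in → contributes +2.9213 in⁴
Total I = 3.99011 in⁴.
Radius of gyration: k = √(I/A) = √(3.99011 / 2.85) = 1.18323 in.

k_y ≈ 1.183 in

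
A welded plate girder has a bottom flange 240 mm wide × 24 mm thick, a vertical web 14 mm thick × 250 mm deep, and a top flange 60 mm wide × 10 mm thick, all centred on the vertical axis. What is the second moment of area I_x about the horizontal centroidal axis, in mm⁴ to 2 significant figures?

I_x ≈ 8.5 × 10⁷ mm⁴

Treat the section as a set of non-overlapping primitives; coordinates are from the bounding-box lower-left.
Bottom plate: 240 × 24, A = 5 760 mm², y = 12 mm, Ī = 276 480 mm⁴.
Web plate: 14 × 250, A = 3 500 mm², y = 149 mm, Ī = 18 229 167 mm⁴.
Top plate: 60 × 10, A = 600 mm², y = 279 mm, Ī = 5 000 mm⁴.
Centroid: ȳ = ΣA·y / ΣA = 76.88 mm.
Transfer each piece to the horizontal centroidal axis using Ī + A·d² with d = y − 76.88:
  bottom plate: d = -64.88 mm → contributes +24 521 433 mm⁴
  web plate: d = 72.12 mm → contributes +36 434 557 mm⁴
  top plate: d = 202.1 mm → contributes +24 516 910 mm⁴
Total I = 85 472 901 mm⁴.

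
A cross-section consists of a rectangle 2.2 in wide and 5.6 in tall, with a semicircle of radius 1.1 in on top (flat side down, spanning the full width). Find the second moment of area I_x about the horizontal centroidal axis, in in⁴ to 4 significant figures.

Decompose the section into non-overlapping parts with the origin at the bottom-left of its bounding rectangle.
Rectangular body: 2.2 × 5.6, A = 12.32 in², y = 2.8 in, Ī = 32.1963 in⁴.
Semicircular cap: semicircle r = 1.1, A = 1.90066 in², y = 6.06685 in, Ī = 0.160695 in⁴.
Centroid: ȳ = ΣA·y / ΣA = 3.23663 in.
Transfer each piece to the horizontal centroidal axis using Ī + A·d² with d = y − 3.23663:
  rectangular body: d = -0.436632 in → contributes +34.545 in⁴
  semicircular cap: d = 2.83022 in → contributes +15.3853 in⁴
Total I = 49.9304 in⁴.

I_x ≈ 49.93 in⁴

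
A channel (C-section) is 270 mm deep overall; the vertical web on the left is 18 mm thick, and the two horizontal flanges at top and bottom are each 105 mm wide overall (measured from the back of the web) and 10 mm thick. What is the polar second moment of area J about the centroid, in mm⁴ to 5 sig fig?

J ≈ 6.3705 × 10⁷ mm⁴

Break the section into simple shapes (no overlaps), measuring from the bottom-left corner of the bounding box.
Web: 18 × 270, A = 4 860 mm², y = 135 mm, Ī = 29 524 500 mm⁴.
Top flange (beyond web): 87 × 10, A = 870 mm², y = 265 mm, Ī = 7 250 mm⁴.
Bottom flange (beyond web): 87 × 10, A = 870 mm², y = 5 mm, Ī = 7 250 mm⁴.
By symmetry the centroid is at mid-height, ȳ = 135 mm.
Transfer each piece to the centroidal x-axis using Ī + A·d² with d = y − 135:
  web: d = 0 mm → contributes +29 524 500 mm⁴
  top flange (beyond web): d = 130 mm → contributes +14 710 250 mm⁴
  bottom flange (beyond web): d = -130 mm → contributes +14 710 250 mm⁴
Total I = 58 945 000 mm⁴.
For the y-axis: x̄ = 22.84091 mm.
Repeating about the centroidal y-axis gives I_y = 4 760 233 mm⁴.
Polar second moment: J = I_x + I_y = 63 705 233 mm⁴.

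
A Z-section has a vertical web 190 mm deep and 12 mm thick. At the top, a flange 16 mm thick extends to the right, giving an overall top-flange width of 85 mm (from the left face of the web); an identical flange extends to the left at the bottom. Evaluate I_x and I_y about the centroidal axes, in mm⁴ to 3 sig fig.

Split into non-overlapping primitives; take the origin at the lower-left of the bounding box.
Web: 12 × 190, A = 2 280 mm², y = 95 mm, Ī = 6 859 000 mm⁴.
Top flange (beyond web): 73 × 16, A = 1 168 mm², y = 182 mm, Ī = 24 917 mm⁴.
Bottom flange (beyond web): 73 × 16, A = 1 168 mm², y = 8 mm, Ī = 24 917 mm⁴.
Centroid: ȳ = ΣA·y / ΣA = 95 mm.
Transfer each piece to the centroidal x-axis using Ī + A·d² with d = y − 95:
  web: d = 0 mm → contributes +6 859 000 mm⁴
  top flange (beyond web): d = 87 mm → contributes +8 865 509 mm⁴
  bottom flange (beyond web): d = -87 mm → contributes +8 865 509 mm⁴
Total I = 24 590 019 mm⁴.
For the y-axis: x̄ = 79 mm.
Repeating about the centroidal y-axis gives I_y = 5 284 139 mm⁴.

I_x ≈ 2.46 × 10⁷ mm⁴, I_y ≈ 5.28 × 10⁶ mm⁴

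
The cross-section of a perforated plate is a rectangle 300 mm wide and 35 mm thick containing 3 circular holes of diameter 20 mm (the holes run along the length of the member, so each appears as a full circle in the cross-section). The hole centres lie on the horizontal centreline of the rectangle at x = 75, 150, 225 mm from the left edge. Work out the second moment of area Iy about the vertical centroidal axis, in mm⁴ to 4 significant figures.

Split into non-overlapping primitives; take the origin at the lower-left of the bounding box.
Plate: 300 × 35, A = 10 500 mm², x = 150 mm, Ī = 78 750 000 mm⁴.
Hole 1 (subtracted): ⌀20, A = 314.159 mm², x = 75 mm, Ī = 7853.98 mm⁴.
Hole 2 (subtracted): ⌀20, A = 314.159 mm², x = 150 mm, Ī = 7853.98 mm⁴.
Hole 3 (subtracted): ⌀20, A = 314.159 mm², x = 225 mm, Ī = 7853.98 mm⁴.
By symmetry the centroid is at mid-width, x̄ = 150 mm.
Transfer each piece to the vertical centroidal axis using Ī + A·d² with d = x − 150:
  plate: d = 0 mm → contributes +78 750 000 mm⁴
  hole 1: d = -75 mm → contributes −1 775 000 mm⁴
  hole 2: d = 0 mm → contributes −7853.98 mm⁴
  hole 3: d = 75 mm → contributes −1 775 000 mm⁴
Total I = 75 192 146 mm⁴.

Iy ≈ 7.519 × 10⁷ mm⁴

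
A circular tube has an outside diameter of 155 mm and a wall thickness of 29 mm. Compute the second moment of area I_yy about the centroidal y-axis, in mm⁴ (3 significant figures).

Break the section into simple shapes (no overlaps), measuring from the bottom-left corner of the bounding box.
Outer circle: ⌀155, A = 18 869 mm², x = 77.5 mm, Ī = 28 333 269 mm⁴.
Bore (subtracted): ⌀97, A = 7389.8 mm², x = 77.5 mm, Ī = 4 345 671 mm⁴.
By symmetry the centroid is at mid-width, x̄ = 77.5 mm.
All pieces are centred on the centroidal y-axis, so I = ΣĪ (holes subtracted) = 23 987 599 mm⁴.

I_yy ≈ 2.40 × 10⁷ mm⁴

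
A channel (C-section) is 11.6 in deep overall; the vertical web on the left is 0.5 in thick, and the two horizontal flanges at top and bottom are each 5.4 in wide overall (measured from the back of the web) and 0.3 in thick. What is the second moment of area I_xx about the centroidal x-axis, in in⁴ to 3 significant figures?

Decompose the section into non-overlapping parts with the origin at the bottom-left of its bounding rectangle.
Web: 0.5 × 11.6, A = 5.8 in², y = 5.8 in, Ī = 65.037 in⁴.
Top flange (beyond web): 4.9 × 0.3, A = 1.47 in², y = 11.45 in, Ī = 0.011025 in⁴.
Bottom flange (beyond web): 4.9 × 0.3, A = 1.47 in², y = 0.15 in, Ī = 0.011025 in⁴.
By symmetry the centroid is at mid-height, ȳ = 5.8 in.
Transfer each piece to the centroidal x-axis using Ī + A·d² with d = y − 5.8:
  web: d = 0 in → contributes +65.037 in⁴
  top flange (beyond web): d = 5.65 in → contributes +46.937 in⁴
  bottom flange (beyond web): d = -5.65 in → contributes +46.937 in⁴
Total I = 158.91 in⁴.

I_xx ≈ 159 in⁴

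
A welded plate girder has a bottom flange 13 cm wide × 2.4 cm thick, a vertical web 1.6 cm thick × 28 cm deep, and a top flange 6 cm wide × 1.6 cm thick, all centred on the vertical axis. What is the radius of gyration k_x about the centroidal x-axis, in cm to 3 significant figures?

Decompose the section into non-overlapping parts with the origin at the bottom-left of its bounding rectangle.
Bottom plate: 13 × 2.4, A = 31.2 cm², y = 1.2 cm, Ī = 14.976 cm⁴.
Web plate: 1.6 × 28, A = 44.8 cm², y = 16.4 cm, Ī = 2926.9 cm⁴.
Top plate: 6 × 1.6, A = 9.6 cm², y = 31.2 cm, Ī = 2.048 cm⁴.
Centroid: ȳ = ΣA·y / ΣA = 12.52 cm.
Transfer each piece to the centroidal x-axis using Ī + A·d² with d = y − 12.52:
  bottom plate: d = -11.32 cm → contributes +4012.8 cm⁴
  web plate: d = 3.8804 cm → contributes +3601.5 cm⁴
  top plate: d = 18.68 cm → contributes +3 352 cm⁴
Total I = 10 966 cm⁴.
Radius of gyration: k = √(I/A) = √(10 966 / 85.6) = 11.319 cm.

k_x ≈ 11.3 cm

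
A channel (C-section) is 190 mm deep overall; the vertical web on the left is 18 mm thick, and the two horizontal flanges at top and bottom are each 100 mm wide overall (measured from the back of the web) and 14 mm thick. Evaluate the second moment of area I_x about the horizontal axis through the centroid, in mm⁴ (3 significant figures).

Break the section into simple shapes (no overlaps), measuring from the bottom-left corner of the bounding box.
Web: 18 × 190, A = 3 420 mm², y = 95 mm, Ī = 10 288 500 mm⁴.
Top flange (beyond web): 82 × 14, A = 1 148 mm², y = 183 mm, Ī = 18 751 mm⁴.
Bottom flange (beyond web): 82 × 14, A = 1 148 mm², y = 7 mm, Ī = 18 751 mm⁴.
By symmetry the centroid is at mid-height, ȳ = 95 mm.
Transfer each piece to the horizontal axis through the centroid using Ī + A·d² with d = y − 95:
  web: d = 0 mm → contributes +10 288 500 mm⁴
  top flange (beyond web): d = 88 mm → contributes +8 908 863 mm⁴
  bottom flange (beyond web): d = -88 mm → contributes +8 908 863 mm⁴
Total I = 28 106 225 mm⁴.

I_x ≈ 2.81 × 10⁷ mm⁴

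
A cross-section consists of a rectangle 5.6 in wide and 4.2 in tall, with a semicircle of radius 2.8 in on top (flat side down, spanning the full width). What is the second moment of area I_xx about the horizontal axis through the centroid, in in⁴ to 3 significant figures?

I_xx ≈ 129 in⁴

Split into non-overlapping primitives; take the origin at the lower-left of the bounding box.
Rectangular body: 5.6 × 4.2, A = 23.52 in², y = 2.1 in, Ī = 34.574 in⁴.
Semicircular cap: semicircle r = 2.8, A = 12.315 in², y = 5.3884 in, Ī = 6.7463 in⁴.
Centroid: ȳ = ΣA·y / ΣA = 3.2301 in.
Transfer each piece to the horizontal axis through the centroid using Ī + A·d² with d = y − 3.2301:
  rectangular body: d = -1.1301 in → contributes +64.611 in⁴
  semicircular cap: d = 2.1583 in → contributes +64.112 in⁴
Total I = 128.72 in⁴.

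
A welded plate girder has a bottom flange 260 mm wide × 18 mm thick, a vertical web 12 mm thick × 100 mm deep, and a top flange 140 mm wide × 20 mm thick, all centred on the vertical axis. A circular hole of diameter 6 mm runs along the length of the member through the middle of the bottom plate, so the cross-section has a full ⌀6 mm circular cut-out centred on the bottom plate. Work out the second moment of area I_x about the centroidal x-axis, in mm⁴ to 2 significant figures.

Break the section into simple shapes (no overlaps), measuring from the bottom-left corner of the bounding box.
Bottom plate: 260 × 18, A = 4 680 mm², y = 9 mm, Ī = 126 360 mm⁴.
Web plate: 12 × 100, A = 1 200 mm², y = 68 mm, Ī = 1 000 000 mm⁴.
Top plate: 140 × 20, A = 2 800 mm², y = 128 mm, Ī = 93 333 mm⁴.
Hole (subtracted): ⌀6, A = 28.27 mm², y = 9 mm, Ī = 63.62 mm⁴.
Centroid: ȳ = ΣA·y / ΣA = 55.7 mm.
Transfer each piece to the centroidal x-axis using Ī + A·d² with d = y − 55.7:
  bottom plate: d = -46.7 mm → contributes +10 331 127 mm⁴
  web plate: d = 12.3 mm → contributes +1 181 669 mm⁴
  top plate: d = 72.3 mm → contributes +14 731 411 mm⁴
  hole: d = -46.7 mm → contributes −61 716 mm⁴
Total I = 26 182 492 mm⁴.

I_x ≈ 2.6 × 10⁷ mm⁴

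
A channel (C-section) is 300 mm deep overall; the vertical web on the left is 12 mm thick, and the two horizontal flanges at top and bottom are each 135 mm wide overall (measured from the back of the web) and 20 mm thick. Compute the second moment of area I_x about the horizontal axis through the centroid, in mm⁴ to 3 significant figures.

Split into non-overlapping primitives; take the origin at the lower-left of the bounding box.
Web: 12 × 300, A = 3 600 mm², y = 150 mm, Ī = 27 000 000 mm⁴.
Top flange (beyond web): 123 × 20, A = 2 460 mm², y = 290 mm, Ī = 82 000 mm⁴.
Bottom flange (beyond web): 123 × 20, A = 2 460 mm², y = 10 mm, Ī = 82 000 mm⁴.
By symmetry the centroid is at mid-height, ȳ = 150 mm.
Transfer each piece to the horizontal axis through the centroid using Ī + A·d² with d = y − 150:
  web: d = 0 mm → contributes +27 000 000 mm⁴
  top flange (beyond web): d = 140 mm → contributes +48 298 000 mm⁴
  bottom flange (beyond web): d = -140 mm → contributes +48 298 000 mm⁴
Total I = 123 596 000 mm⁴.

I_x ≈ 1.24 × 10⁸ mm⁴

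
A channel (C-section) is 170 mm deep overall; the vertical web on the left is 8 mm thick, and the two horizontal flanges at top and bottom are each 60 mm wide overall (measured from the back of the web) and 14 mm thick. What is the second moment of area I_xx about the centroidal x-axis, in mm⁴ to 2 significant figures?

Split into non-overlapping primitives; take the origin at the lower-left of the bounding box.
Web: 8 × 170, A = 1 360 mm², y = 85 mm, Ī = 3 275 333 mm⁴.
Top flange (beyond web): 52 × 14, A = 728 mm², y = 163 mm, Ī = 11 891 mm⁴.
Bottom flange (beyond web): 52 × 14, A = 728 mm², y = 7 mm, Ī = 11 891 mm⁴.
By symmetry the centroid is at mid-height, ȳ = 85 mm.
Transfer each piece to the centroidal x-axis using Ī + A·d² with d = y − 85:
  web: d = 0 mm → contributes +3 275 333 mm⁴
  top flange (beyond web): d = 78 mm → contributes +4 441 043 mm⁴
  bottom flange (beyond web): d = -78 mm → contributes +4 441 043 mm⁴
Total I = 12 157 419 mm⁴.

I_xx ≈ 1.2 × 10⁷ mm⁴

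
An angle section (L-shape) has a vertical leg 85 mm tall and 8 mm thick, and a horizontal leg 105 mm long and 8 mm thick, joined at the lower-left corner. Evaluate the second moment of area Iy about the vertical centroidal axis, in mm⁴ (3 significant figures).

Iy ≈ 1.61 × 10⁶ mm⁴

Decompose the section into non-overlapping parts with the origin at the bottom-left of its bounding rectangle.
Vertical leg: 8 × 85, A = 680 mm², x = 4 mm, Ī = 3626.7 mm⁴.
Horizontal leg (remainder): 97 × 8, A = 776 mm², x = 56.5 mm, Ī = 608 449 mm⁴.
Centroid: x̄ = ΣA·x / ΣA = 31.981 mm.
Transfer each piece to the vertical centroidal axis using Ī + A·d² with d = x − 31.981:
  vertical leg: d = -27.981 mm → contributes +536 015 mm⁴
  horizontal leg (remainder): d = 24.519 mm → contributes +1 074 974 mm⁴
Total I = 1 610 989 mm⁴.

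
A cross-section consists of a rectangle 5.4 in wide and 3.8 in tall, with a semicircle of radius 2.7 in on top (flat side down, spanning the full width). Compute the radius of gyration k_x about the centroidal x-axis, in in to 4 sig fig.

k_x ≈ 1.757 in

Decompose the section into non-overlapping parts with the origin at the bottom-left of its bounding rectangle.
Rectangular body: 5.4 × 3.8, A = 20.52 in², y = 1.9 in, Ī = 24.6924 in⁴.
Semicircular cap: semicircle r = 2.7, A = 11.4511 in², y = 4.94592 in, Ī = 5.83293 in⁴.
Centroid: ȳ = ΣA·y / ΣA = 2.99096 in.
Transfer each piece to the centroidal x-axis using Ī + A·d² with d = y − 2.99096:
  rectangular body: d = -1.09096 in → contributes +49.115 in⁴
  semicircular cap: d = 1.95496 in → contributes +49.5975 in⁴
Total I = 98.7125 in⁴.
Radius of gyration: k = √(I/A) = √(98.7125 / 31.9711) = 1.75714 in.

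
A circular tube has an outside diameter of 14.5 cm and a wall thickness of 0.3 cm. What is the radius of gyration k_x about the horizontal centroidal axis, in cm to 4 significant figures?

Treat the section as a set of non-overlapping primitives; coordinates are from the bounding-box lower-left.
Outer circle: ⌀14.5, A = 165.13 cm², y = 7.25 cm, Ī = 2169.91 cm⁴.
Bore (subtracted): ⌀13.9, A = 151.747 cm², y = 7.25 cm, Ī = 1832.44 cm⁴.
By symmetry the centroid is at mid-height, ȳ = 7.25 cm.
All pieces are centred on the horizontal centroidal axis, so I = ΣĪ (holes subtracted) = 337.474 cm⁴.
Radius of gyration: k = √(I/A) = √(337.474 / 13.3832) = 5.02158 cm.

k_x ≈ 5.022 cm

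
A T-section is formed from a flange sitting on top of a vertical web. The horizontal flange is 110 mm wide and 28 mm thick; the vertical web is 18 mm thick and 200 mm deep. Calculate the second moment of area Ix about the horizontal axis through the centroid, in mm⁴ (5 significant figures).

Ix ≈ 3.3773 × 10⁷ mm⁴

Break the section into simple shapes (no overlaps), measuring from the bottom-left corner of the bounding box.
Flange: 110 × 28, A = 3 080 mm², y = 214 mm, Ī = 201226.7 mm⁴.
Web: 18 × 200, A = 3 600 mm², y = 100 mm, Ī = 12 000 000 mm⁴.
Centroid: ȳ = ΣA·y / ΣA = 152.5629 mm.
Transfer each piece to the horizontal axis through the centroid using Ī + A·d² with d = y − 152.5629:
  flange: d = 61.43713 mm → contributes +11 826 750 mm⁴
  web: d = -52.56287 mm → contributes +21 946 281 mm⁴
Total I = 33 773 030 mm⁴.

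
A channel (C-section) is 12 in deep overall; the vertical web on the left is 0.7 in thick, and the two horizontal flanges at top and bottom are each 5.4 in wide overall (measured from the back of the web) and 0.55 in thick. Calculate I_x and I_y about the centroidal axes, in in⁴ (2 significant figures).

Treat the section as a set of non-overlapping primitives; coordinates are from the bounding-box lower-left.
Web: 0.7 × 12, A = 8.4 in², y = 6 in, Ī = 100.8 in⁴.
Top flange (beyond web): 4.7 × 0.55, A = 2.585 in², y = 11.73 in, Ī = 0.06516 in⁴.
Bottom flange (beyond web): 4.7 × 0.55, A = 2.585 in², y = 0.275 in, Ī = 0.06516 in⁴.
By symmetry the centroid is at mid-height, ȳ = 6 in.
Transfer each piece to the centroidal x-axis using Ī + A·d² with d = y − 6:
  web: d = 0 in → contributes +100.8 in⁴
  top flange (beyond web): d = 5.725 in → contributes +84.79 in⁴
  bottom flange (beyond web): d = -5.725 in → contributes +84.79 in⁴
Total I = 270.4 in⁴.
For the y-axis: x̄ = 1.379 in.
Repeating about the centroidal y-axis gives I_y = 33.19 in⁴.

I_x ≈ 270 in⁴, I_y ≈ 33 in⁴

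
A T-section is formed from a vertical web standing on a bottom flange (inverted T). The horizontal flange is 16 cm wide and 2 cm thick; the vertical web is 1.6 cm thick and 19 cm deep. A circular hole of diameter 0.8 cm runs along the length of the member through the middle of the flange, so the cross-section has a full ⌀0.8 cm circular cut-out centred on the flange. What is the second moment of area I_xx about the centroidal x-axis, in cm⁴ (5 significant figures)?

I_xx ≈ 2630.7 cm⁴

Break the section into simple shapes (no overlaps), measuring from the bottom-left corner of the bounding box.
Flange: 16 × 2, A = 32 cm², y = 1 cm, Ī = 10.66667 cm⁴.
Web: 1.6 × 19, A = 30.4 cm², y = 11.5 cm, Ī = 914.5333 cm⁴.
Hole (subtracted): ⌀0.8, A = 0.5026548 cm², y = 1 cm, Ī = 0.02010619 cm⁴.
Centroid: ȳ = ΣA·y / ΣA = 6.156926 cm.
Transfer each piece to the centroidal x-axis using Ī + A·d² with d = y − 6.156926:
  flange: d = -5.156926 cm → contributes +861.6709 cm⁴
  web: d = 5.343074 cm → contributes +1782.406 cm⁴
  hole: d = -5.156926 cm → contributes −13.38765 cm⁴
Total I = 2630.689 cm⁴.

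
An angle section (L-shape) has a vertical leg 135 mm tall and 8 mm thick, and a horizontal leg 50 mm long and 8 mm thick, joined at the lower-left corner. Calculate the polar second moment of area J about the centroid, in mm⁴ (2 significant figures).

J ≈ 2.9 × 10⁶ mm⁴

Treat the section as a set of non-overlapping primitives; coordinates are from the bounding-box lower-left.
Vertical leg: 8 × 135, A = 1 080 mm², y = 67.5 mm, Ī = 1 640 250 mm⁴.
Horizontal leg (remainder): 42 × 8, A = 336 mm², y = 4 mm, Ī = 1 792 mm⁴.
Centroid: ȳ = ΣA·y / ΣA = 52.43 mm.
Transfer each piece to the centroidal x-axis using Ī + A·d² with d = y − 52.43:
  vertical leg: d = 15.07 mm → contributes +1 885 452 mm⁴
  horizontal leg (remainder): d = -48.43 mm → contributes +789 940 mm⁴
Total I = 2 675 391 mm⁴.
For the y-axis: x̄ = 9.932 mm.
Repeating about the centroidal y-axis gives I_y = 215 321 mm⁴.
Polar second moment: J = I_x + I_y = 2 890 713 mm⁴.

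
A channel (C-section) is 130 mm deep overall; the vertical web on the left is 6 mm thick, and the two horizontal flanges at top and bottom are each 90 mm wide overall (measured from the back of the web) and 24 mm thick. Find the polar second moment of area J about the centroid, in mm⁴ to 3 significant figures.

J ≈ 1.63 × 10⁷ mm⁴

Break the section into simple shapes (no overlaps), measuring from the bottom-left corner of the bounding box.
Web: 6 × 130, A = 780 mm², y = 65 mm, Ī = 1 098 500 mm⁴.
Top flange (beyond web): 84 × 24, A = 2 016 mm², y = 118 mm, Ī = 96 768 mm⁴.
Bottom flange (beyond web): 84 × 24, A = 2 016 mm², y = 12 mm, Ī = 96 768 mm⁴.
By symmetry the centroid is at mid-height, ȳ = 65 mm.
Transfer each piece to the centroidal x-axis using Ī + A·d² with d = y − 65:
  web: d = 0 mm → contributes +1 098 500 mm⁴
  top flange (beyond web): d = 53 mm → contributes +5 759 712 mm⁴
  bottom flange (beyond web): d = -53 mm → contributes +5 759 712 mm⁴
Total I = 12 617 924 mm⁴.
For the y-axis: x̄ = 40.706 mm.
Repeating about the centroidal y-axis gives I_y = 3 696 627 mm⁴.
Polar second moment: J = I_x + I_y = 16 314 551 mm⁴.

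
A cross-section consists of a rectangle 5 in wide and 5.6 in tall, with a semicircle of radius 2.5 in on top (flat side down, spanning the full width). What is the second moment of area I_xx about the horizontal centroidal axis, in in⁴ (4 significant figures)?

Break the section into simple shapes (no overlaps), measuring from the bottom-left corner of the bounding box.
Rectangular body: 5 × 5.6, A = 28 in², y = 2.8 in, Ī = 73.1733 in⁴.
Semicircular cap: semicircle r = 2.5, A = 9.81748 in², y = 6.66103 in, Ī = 4.28738 in⁴.
Centroid: ȳ = ΣA·y / ΣA = 3.80233 in.
Transfer each piece to the horizontal centroidal axis using Ī + A·d² with d = y − 3.80233:
  rectangular body: d = -1.00233 in → contributes +101.304 in⁴
  semicircular cap: d = 2.8587 in → contributes +84.5176 in⁴
Total I = 185.822 in⁴.

I_xx ≈ 185.8 in⁴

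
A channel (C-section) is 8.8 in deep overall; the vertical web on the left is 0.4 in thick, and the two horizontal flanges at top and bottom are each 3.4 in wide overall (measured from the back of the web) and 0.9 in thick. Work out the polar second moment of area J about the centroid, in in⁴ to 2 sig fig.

Break the section into simple shapes (no overlaps), measuring from the bottom-left corner of the bounding box.
Web: 0.4 × 8.8, A = 3.52 in², y = 4.4 in, Ī = 22.72 in⁴.
Top flange (beyond web): 3 × 0.9, A = 2.7 in², y = 8.35 in, Ī = 0.1823 in⁴.
Bottom flange (beyond web): 3 × 0.9, A = 2.7 in², y = 0.45 in, Ī = 0.1823 in⁴.
By symmetry the centroid is at mid-height, ȳ = 4.4 in.
Transfer each piece to the centroidal x-axis using Ī + A·d² with d = y − 4.4:
  web: d = 0 in → contributes +22.72 in⁴
  top flange (beyond web): d = 3.95 in → contributes +42.31 in⁴
  bottom flange (beyond web): d = -3.95 in → contributes +42.31 in⁴
Total I = 107.3 in⁴.
For the y-axis: x̄ = 1.229 in.
Repeating about the centroidal y-axis gives I_y = 10.26 in⁴.
Polar second moment: J = I_x + I_y = 117.6 in⁴.

J ≈ 120 in⁴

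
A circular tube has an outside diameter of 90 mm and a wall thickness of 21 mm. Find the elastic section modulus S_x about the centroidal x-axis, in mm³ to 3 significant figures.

S_x ≈ 6.58 × 10⁴ mm³

Split into non-overlapping primitives; take the origin at the lower-left of the bounding box.
Outer circle: ⌀90, A = 6361.7 mm², y = 45 mm, Ī = 3 220 623 mm⁴.
Bore (subtracted): ⌀48, A = 1809.6 mm², y = 45 mm, Ī = 260 576 mm⁴.
By symmetry the centroid is at mid-height, ȳ = 45 mm.
All pieces are centred on the centroidal x-axis, so I = ΣĪ (holes subtracted) = 2 960 047 mm⁴.
Extreme fibre distance c = 45 mm; S = I/c = 65 779 mm³.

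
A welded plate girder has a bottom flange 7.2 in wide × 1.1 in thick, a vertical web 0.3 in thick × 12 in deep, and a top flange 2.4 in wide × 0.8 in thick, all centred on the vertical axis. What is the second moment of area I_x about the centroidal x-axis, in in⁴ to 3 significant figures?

I_x ≈ 346 in⁴

Decompose the section into non-overlapping parts with the origin at the bottom-left of its bounding rectangle.
Bottom plate: 7.2 × 1.1, A = 7.92 in², y = 0.55 in, Ī = 0.7986 in⁴.
Web plate: 0.3 × 12, A = 3.6 in², y = 7.1 in, Ī = 43.2 in⁴.
Top plate: 2.4 × 0.8, A = 1.92 in², y = 13.5 in, Ī = 0.1024 in⁴.
Centroid: ȳ = ΣA·y / ΣA = 4.1545 in.
Transfer each piece to the centroidal x-axis using Ī + A·d² with d = y − 4.1545:
  bottom plate: d = -3.6045 in → contributes +103.7 in⁴
  web plate: d = 2.9455 in → contributes +74.434 in⁴
  top plate: d = 9.3455 in → contributes +167.79 in⁴
Total I = 345.92 in⁴.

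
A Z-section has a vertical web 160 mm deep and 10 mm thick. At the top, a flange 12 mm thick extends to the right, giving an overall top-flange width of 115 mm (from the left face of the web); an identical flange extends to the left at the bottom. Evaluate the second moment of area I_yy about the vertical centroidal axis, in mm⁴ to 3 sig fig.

I_yy ≈ 1.07 × 10⁷ mm⁴

Split into non-overlapping primitives; take the origin at the lower-left of the bounding box.
Web: 10 × 160, A = 1 600 mm², x = 110 mm, Ī = 13 333 mm⁴.
Top flange (beyond web): 105 × 12, A = 1 260 mm², x = 167.5 mm, Ī = 1 157 625 mm⁴.
Bottom flange (beyond web): 105 × 12, A = 1 260 mm², x = 52.5 mm, Ī = 1 157 625 mm⁴.
Centroid: x̄ = ΣA·x / ΣA = 110 mm.
Transfer each piece to the vertical centroidal axis using Ī + A·d² with d = x − 110:
  web: d = 0 mm → contributes +13 333 mm⁴
  top flange (beyond web): d = 57.5 mm → contributes +5 323 500 mm⁴
  bottom flange (beyond web): d = -57.5 mm → contributes +5 323 500 mm⁴
Total I = 10 660 333 mm⁴.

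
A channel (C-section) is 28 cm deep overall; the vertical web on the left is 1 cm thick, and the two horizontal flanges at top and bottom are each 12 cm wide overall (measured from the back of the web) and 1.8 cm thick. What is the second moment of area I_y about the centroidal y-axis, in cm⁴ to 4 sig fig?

Decompose the section into non-overlapping parts with the origin at the bottom-left of its bounding rectangle.
Web: 1 × 28, A = 28 cm², x = 0.5 cm, Ī = 2.33333 cm⁴.
Top flange (beyond web): 11 × 1.8, A = 19.8 cm², x = 6.5 cm, Ī = 199.65 cm⁴.
Bottom flange (beyond web): 11 × 1.8, A = 19.8 cm², x = 6.5 cm, Ī = 199.65 cm⁴.
Centroid: x̄ = ΣA·x / ΣA = 4.01479 cm.
Transfer each piece to the centroidal y-axis using Ī + A·d² with d = x − 4.01479:
  web: d = -3.51479 cm → contributes +348.239 cm⁴
  top flange (beyond web): d = 2.48521 cm → contributes +321.94 cm⁴
  bottom flange (beyond web): d = 2.48521 cm → contributes +321.94 cm⁴
Total I = 992.119 cm⁴.

I_y ≈ 992.1 cm⁴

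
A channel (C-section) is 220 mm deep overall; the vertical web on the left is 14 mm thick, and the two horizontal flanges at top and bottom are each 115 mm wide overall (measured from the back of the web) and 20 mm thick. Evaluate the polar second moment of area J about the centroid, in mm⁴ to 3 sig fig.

J ≈ 6.22 × 10⁷ mm⁴

Treat the section as a set of non-overlapping primitives; coordinates are from the bounding-box lower-left.
Web: 14 × 220, A = 3 080 mm², y = 110 mm, Ī = 12 422 667 mm⁴.
Top flange (beyond web): 101 × 20, A = 2 020 mm², y = 210 mm, Ī = 67 333 mm⁴.
Bottom flange (beyond web): 101 × 20, A = 2 020 mm², y = 10 mm, Ī = 67 333 mm⁴.
By symmetry the centroid is at mid-height, ȳ = 110 mm.
Transfer each piece to the centroidal x-axis using Ī + A·d² with d = y − 110:
  web: d = 0 mm → contributes +12 422 667 mm⁴
  top flange (beyond web): d = 100 mm → contributes +20 267 333 mm⁴
  bottom flange (beyond web): d = -100 mm → contributes +20 267 333 mm⁴
Total I = 52 957 333 mm⁴.
For the y-axis: x̄ = 39.626 mm.
Repeating about the centroidal y-axis gives I_y = 9 262 780 mm⁴.
Polar second moment: J = I_x + I_y = 62 220 113 mm⁴.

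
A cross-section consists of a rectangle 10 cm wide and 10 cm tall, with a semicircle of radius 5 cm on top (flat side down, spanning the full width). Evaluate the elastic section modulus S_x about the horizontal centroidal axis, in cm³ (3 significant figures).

Break the section into simple shapes (no overlaps), measuring from the bottom-left corner of the bounding box.
Rectangular body: 10 × 10, A = 100 cm², y = 5 cm, Ī = 833.33 cm⁴.
Semicircular cap: semicircle r = 5, A = 39.27 cm², y = 12.122 cm, Ī = 68.598 cm⁴.
Centroid: ȳ = ΣA·y / ΣA = 7.0082 cm.
Transfer each piece to the horizontal centroidal axis using Ī + A·d² with d = y − 7.0082:
  rectangular body: d = -2.0082 cm → contributes +1236.6 cm⁴
  semicircular cap: d = 5.1139 cm → contributes +1095.6 cm⁴
Total I = 2332.2 cm⁴.
Extreme fibre distance c = 7.9918 cm; S = I/c = 291.82 cm³.

S_x ≈ 292 cm³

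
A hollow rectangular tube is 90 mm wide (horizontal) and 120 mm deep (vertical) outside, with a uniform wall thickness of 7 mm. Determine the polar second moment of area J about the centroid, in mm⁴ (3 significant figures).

J ≈ 8.83 × 10⁶ mm⁴

Split into non-overlapping primitives; take the origin at the lower-left of the bounding box.
Outer rectangle: 90 × 120, A = 10 800 mm², y = 60 mm, Ī = 12 960 000 mm⁴.
Inner void (subtracted): 76 × 106, A = 8 056 mm², y = 60 mm, Ī = 7 543 101 mm⁴.
By symmetry the centroid is at mid-height, ȳ = 60 mm.
All pieces are centred on the centroidal x-axis, so I = ΣĪ (holes subtracted) = 5 416 899 mm⁴.
Repeating about the centroidal y-axis gives I_y = 3 412 379 mm⁴.
Polar second moment: J = I_x + I_y = 8 829 277 mm⁴.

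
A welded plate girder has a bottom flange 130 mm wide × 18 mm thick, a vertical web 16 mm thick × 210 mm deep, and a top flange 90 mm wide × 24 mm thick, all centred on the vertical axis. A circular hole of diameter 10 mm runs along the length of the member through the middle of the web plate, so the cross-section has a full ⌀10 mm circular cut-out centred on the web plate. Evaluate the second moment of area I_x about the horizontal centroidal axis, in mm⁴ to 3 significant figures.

I_x ≈ 7.25 × 10⁷ mm⁴

Split into non-overlapping primitives; take the origin at the lower-left of the bounding box.
Bottom plate: 130 × 18, A = 2 340 mm², y = 9 mm, Ī = 63 180 mm⁴.
Web plate: 16 × 210, A = 3 360 mm², y = 123 mm, Ī = 12 348 000 mm⁴.
Top plate: 90 × 24, A = 2 160 mm², y = 240 mm, Ī = 103 680 mm⁴.
Hole (subtracted): ⌀10, A = 78.54 mm², y = 123 mm, Ī = 490.87 mm⁴.
Centroid: ȳ = ΣA·y / ΣA = 121.2 mm.
Transfer each piece to the horizontal centroidal axis using Ī + A·d² with d = y − 121.2:
  bottom plate: d = -112.2 mm → contributes +29 518 814 mm⁴
  web plate: d = 1.8043 mm → contributes +12 358 938 mm⁴
  top plate: d = 118.8 mm → contributes +30 590 911 mm⁴
  hole: d = 1.8043 mm → contributes −746.56 mm⁴
Total I = 72 467 917 mm⁴.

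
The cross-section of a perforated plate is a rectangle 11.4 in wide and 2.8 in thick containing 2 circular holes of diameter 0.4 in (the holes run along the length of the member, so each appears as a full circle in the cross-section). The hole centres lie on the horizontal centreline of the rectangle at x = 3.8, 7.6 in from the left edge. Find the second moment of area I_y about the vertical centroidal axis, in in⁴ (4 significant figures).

Split into non-overlapping primitives; take the origin at the lower-left of the bounding box.
Plate: 11.4 × 2.8, A = 31.92 in², x = 5.7 in, Ī = 345.694 in⁴.
Hole 1 (subtracted): ⌀0.4, A = 0.125664 in², x = 3.8 in, Ī = 0.00125664 in⁴.
Hole 2 (subtracted): ⌀0.4, A = 0.125664 in², x = 7.6 in, Ī = 0.00125664 in⁴.
By symmetry the centroid is at mid-width, x̄ = 5.7 in.
Transfer each piece to the vertical centroidal axis using Ī + A·d² with d = x − 5.7:
  plate: d = 0 in → contributes +345.694 in⁴
  hole 1: d = -1.9 in → contributes −0.454903 in⁴
  hole 2: d = 1.9 in → contributes −0.454903 in⁴
Total I = 344.784 in⁴.

I_y ≈ 344.8 in⁴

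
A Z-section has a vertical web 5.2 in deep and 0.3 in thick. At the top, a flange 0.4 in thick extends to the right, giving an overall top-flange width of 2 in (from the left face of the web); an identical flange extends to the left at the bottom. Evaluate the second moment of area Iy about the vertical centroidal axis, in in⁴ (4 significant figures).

Iy ≈ 1.699 in⁴

Treat the section as a set of non-overlapping primitives; coordinates are from the bounding-box lower-left.
Web: 0.3 × 5.2, A = 1.56 in², x = 1.85 in, Ī = 0.0117 in⁴.
Top flange (beyond web): 1.7 × 0.4, A = 0.68 in², x = 2.85 in, Ī = 0.163767 in⁴.
Bottom flange (beyond web): 1.7 × 0.4, A = 0.68 in², x = 0.85 in, Ī = 0.163767 in⁴.
Centroid: x̄ = ΣA·x / ΣA = 1.85 in.
Transfer each piece to the vertical centroidal axis using Ī + A·d² with d = x − 1.85:
  web: d = 0 in → contributes +0.0117 in⁴
  top flange (beyond web): d = 1 in → contributes +0.843767 in⁴
  bottom flange (beyond web): d = -1 in → contributes +0.843767 in⁴
Total I = 1.69923 in⁴.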